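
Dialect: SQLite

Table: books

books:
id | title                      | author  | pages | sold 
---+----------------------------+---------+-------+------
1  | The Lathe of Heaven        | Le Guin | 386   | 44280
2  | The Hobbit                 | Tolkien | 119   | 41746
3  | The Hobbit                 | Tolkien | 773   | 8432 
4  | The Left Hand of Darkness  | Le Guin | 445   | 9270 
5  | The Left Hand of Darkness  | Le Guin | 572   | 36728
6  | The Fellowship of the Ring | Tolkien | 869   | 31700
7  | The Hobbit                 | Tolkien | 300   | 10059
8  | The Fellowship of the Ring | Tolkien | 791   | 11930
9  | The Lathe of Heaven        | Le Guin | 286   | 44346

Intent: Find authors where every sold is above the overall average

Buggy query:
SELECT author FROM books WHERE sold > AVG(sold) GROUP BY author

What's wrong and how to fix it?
Bug: WHERE evaluates per row before aggregation, so AVG() is unavailable

Fix: Compute the overall average in a scalar subquery and compare each group's MIN against it in HAVING

Corrected query:
SELECT author FROM books GROUP BY author HAVING MIN(sold) > (SELECT AVG(sold) FROM books)

Result:
(no rows)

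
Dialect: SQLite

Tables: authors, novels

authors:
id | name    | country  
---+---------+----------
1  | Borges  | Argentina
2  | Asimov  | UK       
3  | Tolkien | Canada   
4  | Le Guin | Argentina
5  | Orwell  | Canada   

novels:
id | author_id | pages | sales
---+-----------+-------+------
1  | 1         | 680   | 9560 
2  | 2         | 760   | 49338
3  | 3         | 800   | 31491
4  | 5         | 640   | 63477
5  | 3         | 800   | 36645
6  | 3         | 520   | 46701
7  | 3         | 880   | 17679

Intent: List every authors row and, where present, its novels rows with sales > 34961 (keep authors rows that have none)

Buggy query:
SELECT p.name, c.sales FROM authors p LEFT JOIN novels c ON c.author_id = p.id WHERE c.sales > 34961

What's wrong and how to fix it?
Bug: Filtering c.sales in WHERE discards the NULL rows produced by LEFT JOIN, turning it into an inner join

Fix: Put 'c.sales > 34961' in the JOIN's ON clause instead of WHERE

Corrected query:
SELECT p.name, c.sales FROM authors p LEFT JOIN novels c ON c.author_id = p.id AND c.sales > 34961

Result:
name    | sales
--------+------
Borges  | NULL 
Asimov  | 49338
Tolkien | 36645
Tolkien | 46701
Le Guin | NULL 
Orwell  | 63477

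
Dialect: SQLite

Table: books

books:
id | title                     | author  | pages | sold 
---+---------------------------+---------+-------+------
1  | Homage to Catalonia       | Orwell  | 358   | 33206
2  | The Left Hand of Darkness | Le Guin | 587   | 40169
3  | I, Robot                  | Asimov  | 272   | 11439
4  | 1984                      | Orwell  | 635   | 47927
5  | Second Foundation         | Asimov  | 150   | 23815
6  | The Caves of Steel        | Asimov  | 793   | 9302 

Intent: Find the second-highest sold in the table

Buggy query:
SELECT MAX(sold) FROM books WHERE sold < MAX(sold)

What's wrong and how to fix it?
Bug: The inner MAX is an aggregate inside WHERE, which is not allowed

Fix: Compute the overall MAX in a subquery, then take MAX of rows below it

Corrected query:
SELECT MAX(sold) FROM books WHERE sold < (SELECT MAX(sold) FROM books)

Result:
MAX(sold)
---------
40169    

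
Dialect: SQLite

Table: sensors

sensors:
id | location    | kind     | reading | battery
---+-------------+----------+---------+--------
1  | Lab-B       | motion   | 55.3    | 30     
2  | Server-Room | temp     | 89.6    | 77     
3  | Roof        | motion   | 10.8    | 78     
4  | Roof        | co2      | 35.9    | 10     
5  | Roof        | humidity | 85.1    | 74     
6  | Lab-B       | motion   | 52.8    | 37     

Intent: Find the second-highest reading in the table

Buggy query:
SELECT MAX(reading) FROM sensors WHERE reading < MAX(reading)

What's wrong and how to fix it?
Bug: MAX(reading) on the right of the comparison is an aggregate-in-WHERE error

Fix: Put the inner MAX in a scalar subquery

Corrected query:
SELECT MAX(reading) FROM sensors WHERE reading < (SELECT MAX(reading) FROM sensors)

Result:
MAX(reading)
------------
85.1        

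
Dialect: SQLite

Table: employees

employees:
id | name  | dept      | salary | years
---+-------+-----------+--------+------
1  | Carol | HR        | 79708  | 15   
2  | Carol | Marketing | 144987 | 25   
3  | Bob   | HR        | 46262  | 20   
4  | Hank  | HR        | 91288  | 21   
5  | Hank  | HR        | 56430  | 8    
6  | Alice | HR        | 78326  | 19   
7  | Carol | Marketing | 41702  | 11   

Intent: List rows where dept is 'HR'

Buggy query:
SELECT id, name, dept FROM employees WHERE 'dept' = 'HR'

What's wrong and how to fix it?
Bug: 'dept' in single quotes is a string literal, not the column; the comparison is literal-vs-literal and never true

Fix: Remove the quotes around the column name (or use double quotes for an identifier)

Corrected query:
SELECT id, name, dept FROM employees WHERE dept = 'HR'

Result:
id | name  | dept
---+-------+-----
1  | Carol | HR  
3  | Bob   | HR  
4  | Hank  | HR  
5  | Hank  | HR  
6  | Alice | HR  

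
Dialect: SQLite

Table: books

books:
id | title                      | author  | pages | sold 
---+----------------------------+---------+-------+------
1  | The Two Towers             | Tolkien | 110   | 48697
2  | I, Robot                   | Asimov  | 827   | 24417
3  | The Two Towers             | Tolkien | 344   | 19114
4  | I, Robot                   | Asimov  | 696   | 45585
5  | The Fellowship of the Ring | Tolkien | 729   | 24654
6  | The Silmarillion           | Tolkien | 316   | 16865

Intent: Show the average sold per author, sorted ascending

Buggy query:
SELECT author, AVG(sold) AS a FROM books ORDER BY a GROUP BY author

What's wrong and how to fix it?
Bug: GROUP BY must precede ORDER BY

Fix: Move ORDER BY to the end, after GROUP BY

Corrected query:
SELECT author, AVG(sold) AS a FROM books GROUP BY author ORDER BY a

Result:
author  | a      
--------+--------
Tolkien | 27332.5
Asimov  | 35001  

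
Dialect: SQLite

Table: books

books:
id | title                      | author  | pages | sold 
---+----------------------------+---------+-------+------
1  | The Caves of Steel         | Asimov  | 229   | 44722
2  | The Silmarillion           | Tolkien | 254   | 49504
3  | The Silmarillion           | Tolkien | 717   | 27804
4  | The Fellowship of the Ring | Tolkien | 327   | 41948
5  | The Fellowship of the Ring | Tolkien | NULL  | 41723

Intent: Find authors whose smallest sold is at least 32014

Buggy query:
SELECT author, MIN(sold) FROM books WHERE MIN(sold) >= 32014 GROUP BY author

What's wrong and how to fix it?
Bug: MIN() in WHERE is a misuse of aggregate

Fix: Replace WHERE with HAVING after the GROUP BY

Corrected query:
SELECT author, MIN(sold) FROM books GROUP BY author HAVING MIN(sold) >= 32014

Result:
author | MIN(sold)
-------+----------
Asimov | 44722    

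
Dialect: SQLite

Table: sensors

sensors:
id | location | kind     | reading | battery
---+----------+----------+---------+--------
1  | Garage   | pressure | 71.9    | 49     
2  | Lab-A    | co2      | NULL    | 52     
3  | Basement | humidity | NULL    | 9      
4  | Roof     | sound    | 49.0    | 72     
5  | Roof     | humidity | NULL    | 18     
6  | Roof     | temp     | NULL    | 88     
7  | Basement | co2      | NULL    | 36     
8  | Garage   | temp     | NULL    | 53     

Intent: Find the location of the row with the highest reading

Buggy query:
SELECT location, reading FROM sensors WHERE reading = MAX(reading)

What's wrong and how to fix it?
Bug: WHERE is evaluated per row; an aggregate over the whole table isn't defined there

Fix: Use a subquery: WHERE reading = (SELECT MAX(reading) FROM sensors)

Corrected query:
SELECT location, reading FROM sensors WHERE reading = (SELECT MAX(reading) FROM sensors)

Result:
location | reading
---------+--------
Garage   | 71.9   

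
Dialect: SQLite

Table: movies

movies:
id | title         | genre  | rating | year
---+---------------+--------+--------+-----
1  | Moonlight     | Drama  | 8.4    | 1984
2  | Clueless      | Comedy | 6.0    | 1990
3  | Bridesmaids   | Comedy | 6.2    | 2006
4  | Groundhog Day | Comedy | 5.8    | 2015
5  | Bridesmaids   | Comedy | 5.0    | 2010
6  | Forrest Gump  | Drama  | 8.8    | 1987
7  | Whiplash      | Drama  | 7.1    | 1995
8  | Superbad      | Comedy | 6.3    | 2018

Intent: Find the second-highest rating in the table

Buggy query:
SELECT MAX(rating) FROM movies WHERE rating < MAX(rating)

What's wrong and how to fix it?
Bug: The inner MAX is an aggregate inside WHERE, which is not allowed

Fix: Put the inner MAX in a scalar subquery

Corrected query:
SELECT MAX(rating) FROM movies WHERE rating < (SELECT MAX(rating) FROM movies)

Result:
MAX(rating)
-----------
8.4        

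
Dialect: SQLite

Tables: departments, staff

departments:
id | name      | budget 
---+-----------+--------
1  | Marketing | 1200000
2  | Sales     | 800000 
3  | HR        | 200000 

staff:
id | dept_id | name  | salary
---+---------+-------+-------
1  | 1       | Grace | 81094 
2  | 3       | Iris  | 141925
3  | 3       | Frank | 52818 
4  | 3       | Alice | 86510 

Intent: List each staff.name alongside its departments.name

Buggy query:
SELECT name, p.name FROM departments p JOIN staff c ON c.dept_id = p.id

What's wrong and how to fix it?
Bug: Both tables have a 'name' column; the unqualified reference is ambiguous

Fix: Prefix ambiguous columns with the table alias

Corrected query:
SELECT c.name, p.name FROM departments p JOIN staff c ON c.dept_id = p.id

Result:
name  | name     
------+----------
Grace | Marketing
Iris  | HR       
Frank | HR       
Alice | HR       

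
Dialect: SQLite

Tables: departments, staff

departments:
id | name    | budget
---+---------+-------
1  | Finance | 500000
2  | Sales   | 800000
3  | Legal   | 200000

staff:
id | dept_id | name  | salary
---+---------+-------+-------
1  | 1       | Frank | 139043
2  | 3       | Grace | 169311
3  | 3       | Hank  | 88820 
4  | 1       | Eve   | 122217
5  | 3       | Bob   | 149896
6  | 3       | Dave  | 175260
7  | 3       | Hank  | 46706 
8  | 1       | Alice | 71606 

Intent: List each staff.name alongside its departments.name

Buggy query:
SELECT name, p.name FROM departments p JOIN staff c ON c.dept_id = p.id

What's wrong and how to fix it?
Bug: 'name' exists in both joined tables, so the database can't tell which one is meant

Fix: Prefix ambiguous columns with the table alias

Corrected query:
SELECT c.name, p.name FROM departments p JOIN staff c ON c.dept_id = p.id

Result:
name  | name   
------+--------
Frank | Finance
Grace | Legal  
Hank  | Legal  
Eve   | Finance
Bob   | Legal  
Dave  | Legal  
Hank  | Legal  
Alice | Finance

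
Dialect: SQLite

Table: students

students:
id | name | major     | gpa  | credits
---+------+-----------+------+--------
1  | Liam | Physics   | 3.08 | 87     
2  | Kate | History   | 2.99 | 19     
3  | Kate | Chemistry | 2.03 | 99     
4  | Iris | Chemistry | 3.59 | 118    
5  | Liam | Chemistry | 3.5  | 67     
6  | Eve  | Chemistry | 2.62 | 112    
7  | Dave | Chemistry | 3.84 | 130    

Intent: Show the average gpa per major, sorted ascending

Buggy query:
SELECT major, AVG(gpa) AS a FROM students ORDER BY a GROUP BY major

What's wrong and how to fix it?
Bug: ORDER BY appears before GROUP BY; SQL clause order requires GROUP BY first

Fix: Move ORDER BY to the end, after GROUP BY

Corrected query:
SELECT major, AVG(gpa) AS a FROM students GROUP BY major ORDER BY a

Result:
major     | a    
----------+------
History   | 2.99 
Physics   | 3.08 
Chemistry | 3.116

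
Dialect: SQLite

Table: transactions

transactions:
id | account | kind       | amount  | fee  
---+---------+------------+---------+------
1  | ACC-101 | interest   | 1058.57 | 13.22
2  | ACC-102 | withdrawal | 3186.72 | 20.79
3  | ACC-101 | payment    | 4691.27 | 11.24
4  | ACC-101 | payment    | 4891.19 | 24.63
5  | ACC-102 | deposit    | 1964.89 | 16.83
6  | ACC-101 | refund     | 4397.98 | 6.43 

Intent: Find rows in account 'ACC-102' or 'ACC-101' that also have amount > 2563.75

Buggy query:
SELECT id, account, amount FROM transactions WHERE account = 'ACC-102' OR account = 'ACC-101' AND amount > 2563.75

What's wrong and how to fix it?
Bug: AND binds tighter than OR, so this parses as account = 'ACC-102' OR (account = 'ACC-101' AND amount > 2563.75)

Fix: Add parentheses around the OR so the AND applies to both alternatives

Corrected query:
SELECT id, account, amount FROM transactions WHERE (account = 'ACC-102' OR account = 'ACC-101') AND amount > 2563.75

Result:
id | account | amount 
---+---------+--------
2  | ACC-102 | 3186.72
3  | ACC-101 | 4691.27
4  | ACC-101 | 4891.19
6  | ACC-101 | 4397.98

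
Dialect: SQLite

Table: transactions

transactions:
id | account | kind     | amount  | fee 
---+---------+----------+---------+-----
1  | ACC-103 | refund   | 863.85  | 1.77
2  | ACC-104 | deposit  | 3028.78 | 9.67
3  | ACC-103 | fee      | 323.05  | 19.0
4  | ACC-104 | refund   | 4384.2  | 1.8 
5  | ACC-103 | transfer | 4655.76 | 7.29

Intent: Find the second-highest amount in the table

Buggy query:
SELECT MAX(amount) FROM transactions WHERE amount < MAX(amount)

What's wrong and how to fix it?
Bug: The inner MAX is an aggregate inside WHERE, which is not allowed

Fix: Put the inner MAX in a scalar subquery

Corrected query:
SELECT MAX(amount) FROM transactions WHERE amount < (SELECT MAX(amount) FROM transactions)

Result:
MAX(amount)
-----------
4384.2     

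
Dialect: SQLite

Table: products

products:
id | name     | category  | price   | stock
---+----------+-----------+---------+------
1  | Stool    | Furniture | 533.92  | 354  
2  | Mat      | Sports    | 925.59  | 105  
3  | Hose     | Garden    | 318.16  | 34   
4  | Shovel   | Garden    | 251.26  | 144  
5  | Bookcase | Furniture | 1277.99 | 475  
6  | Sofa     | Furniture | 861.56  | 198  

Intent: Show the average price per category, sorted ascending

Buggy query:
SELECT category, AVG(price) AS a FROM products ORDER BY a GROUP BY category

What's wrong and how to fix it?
Bug: ORDER BY appears before GROUP BY; SQL clause order requires GROUP BY first

Fix: Move ORDER BY to the end, after GROUP BY

Corrected query:
SELECT category, AVG(price) AS a FROM products GROUP BY category ORDER BY a

Result:
category  | a         
----------+-----------
Garden    | 284.71    
Furniture | 891.156667
Sports    | 925.59    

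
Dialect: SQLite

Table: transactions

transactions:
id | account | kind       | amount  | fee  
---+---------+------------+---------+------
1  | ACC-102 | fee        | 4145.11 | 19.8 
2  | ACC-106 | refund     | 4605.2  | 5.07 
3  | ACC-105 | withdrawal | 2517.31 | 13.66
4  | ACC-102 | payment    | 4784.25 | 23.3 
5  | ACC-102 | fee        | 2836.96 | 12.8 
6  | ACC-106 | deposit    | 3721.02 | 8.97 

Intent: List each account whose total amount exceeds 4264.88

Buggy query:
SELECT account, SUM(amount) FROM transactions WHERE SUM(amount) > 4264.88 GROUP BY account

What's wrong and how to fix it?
Bug: Aggregate functions cannot appear in a WHERE clause

Fix: Move the aggregate condition to a HAVING clause

Corrected query:
SELECT account, SUM(amount) FROM transactions GROUP BY account HAVING SUM(amount) > 4264.88

Result:
account | SUM(amount)
--------+------------
ACC-102 | 11766.32   
ACC-106 | 8326.22    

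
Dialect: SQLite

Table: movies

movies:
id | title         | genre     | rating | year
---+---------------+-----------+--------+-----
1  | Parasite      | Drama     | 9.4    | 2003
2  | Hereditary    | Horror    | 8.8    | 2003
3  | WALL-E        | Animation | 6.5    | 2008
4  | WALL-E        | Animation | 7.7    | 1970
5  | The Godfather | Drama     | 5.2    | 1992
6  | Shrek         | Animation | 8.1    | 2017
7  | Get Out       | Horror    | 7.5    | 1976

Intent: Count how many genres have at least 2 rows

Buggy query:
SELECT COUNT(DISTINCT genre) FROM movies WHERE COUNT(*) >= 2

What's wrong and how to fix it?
Bug: COUNT(*) cannot appear in WHERE; the per-group count doesn't exist yet

Fix: Group first with HAVING COUNT(*) >= 2, then COUNT the resulting groups

Corrected query:
SELECT COUNT(*) FROM (SELECT genre FROM movies GROUP BY genre HAVING COUNT(*) >= 2)

Result:
COUNT(*)
--------
3       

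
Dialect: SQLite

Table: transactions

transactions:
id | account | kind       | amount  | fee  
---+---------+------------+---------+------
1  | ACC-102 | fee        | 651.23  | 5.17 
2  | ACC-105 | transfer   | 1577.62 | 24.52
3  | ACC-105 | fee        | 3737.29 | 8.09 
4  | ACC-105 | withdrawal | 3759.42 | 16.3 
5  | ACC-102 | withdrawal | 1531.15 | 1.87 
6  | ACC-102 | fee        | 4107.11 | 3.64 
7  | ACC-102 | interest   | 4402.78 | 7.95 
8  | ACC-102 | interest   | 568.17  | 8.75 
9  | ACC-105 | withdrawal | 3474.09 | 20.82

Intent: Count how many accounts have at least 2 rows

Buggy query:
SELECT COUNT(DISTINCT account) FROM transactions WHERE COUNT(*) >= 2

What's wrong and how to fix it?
Bug: COUNT(*) cannot appear in WHERE; the per-group count doesn't exist yet

Fix: Use a subquery that GROUPs and filters with HAVING, then count its rows

Corrected query:
SELECT COUNT(*) FROM (SELECT account FROM transactions GROUP BY account HAVING COUNT(*) >= 2)

Result:
COUNT(*)
--------
2       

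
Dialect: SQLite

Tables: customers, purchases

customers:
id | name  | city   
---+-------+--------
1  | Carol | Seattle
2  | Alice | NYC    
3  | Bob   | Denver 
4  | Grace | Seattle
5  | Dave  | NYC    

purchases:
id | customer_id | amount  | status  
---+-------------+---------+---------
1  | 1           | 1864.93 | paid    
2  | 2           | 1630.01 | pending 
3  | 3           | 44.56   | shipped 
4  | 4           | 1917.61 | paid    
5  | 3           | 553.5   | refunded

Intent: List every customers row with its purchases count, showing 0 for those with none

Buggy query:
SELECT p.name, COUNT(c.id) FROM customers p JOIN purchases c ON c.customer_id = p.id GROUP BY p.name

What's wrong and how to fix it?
Bug: INNER JOIN drops customers rows that have no matching purchases rows

Fix: Use LEFT JOIN so parents without children still appear (COUNT(c.id) gives 0)

Corrected query:
SELECT p.name, COUNT(c.id) FROM customers p LEFT JOIN purchases c ON c.customer_id = p.id GROUP BY p.name

Result:
name  | COUNT(c.id)
------+------------
Alice | 1          
Bob   | 2          
Carol | 1          
Dave  | 0          
Grace | 1          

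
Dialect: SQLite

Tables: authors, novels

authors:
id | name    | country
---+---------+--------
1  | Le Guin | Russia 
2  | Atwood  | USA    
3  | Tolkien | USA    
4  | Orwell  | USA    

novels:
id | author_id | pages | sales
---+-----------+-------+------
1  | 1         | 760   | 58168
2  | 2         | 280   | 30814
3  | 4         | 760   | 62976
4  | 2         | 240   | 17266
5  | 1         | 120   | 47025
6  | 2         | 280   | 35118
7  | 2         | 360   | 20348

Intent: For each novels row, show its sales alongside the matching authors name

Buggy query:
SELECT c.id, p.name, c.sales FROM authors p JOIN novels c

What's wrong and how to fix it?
Bug: Missing join condition: each novels row is matched to all authors rows instead of just its own

Fix: Specify the join condition linking the foreign key to the parent id

Corrected query:
SELECT c.id, p.name, c.sales FROM authors p JOIN novels c ON c.author_id = p.id

Result:
id | name    | sales
---+---------+------
1  | Le Guin | 58168
2  | Atwood  | 30814
3  | Orwell  | 62976
4  | Atwood  | 17266
5  | Le Guin | 47025
6  | Atwood  | 35118
7  | Atwood  | 20348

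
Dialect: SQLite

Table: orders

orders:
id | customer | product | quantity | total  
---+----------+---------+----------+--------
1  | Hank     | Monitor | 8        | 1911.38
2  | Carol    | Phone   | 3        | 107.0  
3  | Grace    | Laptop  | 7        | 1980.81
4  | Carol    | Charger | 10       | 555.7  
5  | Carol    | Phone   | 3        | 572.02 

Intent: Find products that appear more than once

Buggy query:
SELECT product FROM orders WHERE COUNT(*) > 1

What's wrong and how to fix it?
Bug: COUNT(*) is an aggregate and cannot be used in WHERE

Fix: GROUP BY product, then filter groups with HAVING COUNT(*) > 1

Corrected query:
SELECT product FROM orders GROUP BY product HAVING COUNT(*) > 1

Result:
product
-------
Phone  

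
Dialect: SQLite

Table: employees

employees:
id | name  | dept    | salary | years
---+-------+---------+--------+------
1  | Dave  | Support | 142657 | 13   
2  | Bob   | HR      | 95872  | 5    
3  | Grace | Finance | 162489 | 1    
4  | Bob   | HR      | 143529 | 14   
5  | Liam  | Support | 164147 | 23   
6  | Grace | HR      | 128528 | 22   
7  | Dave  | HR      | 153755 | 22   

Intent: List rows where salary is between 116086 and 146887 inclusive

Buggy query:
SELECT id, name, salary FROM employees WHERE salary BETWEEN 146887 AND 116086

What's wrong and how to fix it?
Bug: BETWEEN expects the lower bound first; with 146887 AND 116086 the range is empty

Fix: Swap the bounds so the smaller value comes first

Corrected query:
SELECT id, name, salary FROM employees WHERE salary BETWEEN 116086 AND 146887

Result:
id | name  | salary
---+-------+-------
1  | Dave  | 142657
4  | Bob   | 143529
6  | Grace | 128528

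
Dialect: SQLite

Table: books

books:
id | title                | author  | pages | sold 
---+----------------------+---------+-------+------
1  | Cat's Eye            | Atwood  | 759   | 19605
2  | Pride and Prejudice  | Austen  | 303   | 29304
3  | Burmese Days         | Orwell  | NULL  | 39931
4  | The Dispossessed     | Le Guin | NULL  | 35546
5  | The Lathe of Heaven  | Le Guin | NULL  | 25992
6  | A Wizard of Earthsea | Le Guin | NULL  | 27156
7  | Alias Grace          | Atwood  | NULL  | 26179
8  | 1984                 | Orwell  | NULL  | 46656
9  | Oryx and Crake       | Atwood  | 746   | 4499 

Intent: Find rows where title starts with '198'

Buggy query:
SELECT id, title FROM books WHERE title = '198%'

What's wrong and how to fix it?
Bug: Wildcards only work with LIKE; '=' treats '%' as a literal character

Fix: Replace '=' with LIKE so '198%' is treated as a pattern

Corrected query:
SELECT id, title FROM books WHERE title LIKE '198%'

Result:
id | title
---+------
8  | 1984 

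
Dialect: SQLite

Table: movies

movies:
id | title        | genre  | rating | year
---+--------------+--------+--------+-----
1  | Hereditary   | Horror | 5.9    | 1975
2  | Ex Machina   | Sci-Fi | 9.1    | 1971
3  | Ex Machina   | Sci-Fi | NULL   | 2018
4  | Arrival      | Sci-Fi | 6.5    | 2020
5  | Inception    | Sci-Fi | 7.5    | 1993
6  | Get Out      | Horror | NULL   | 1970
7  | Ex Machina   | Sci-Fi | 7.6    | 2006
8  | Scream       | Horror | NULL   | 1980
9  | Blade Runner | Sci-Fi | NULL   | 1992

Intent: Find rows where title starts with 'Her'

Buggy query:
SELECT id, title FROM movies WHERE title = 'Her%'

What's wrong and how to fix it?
Bug: Wildcards only work with LIKE; '=' treats '%' as a literal character

Fix: Replace '=' with LIKE so 'Her%' is treated as a pattern

Corrected query:
SELECT id, title FROM movies WHERE title LIKE 'Her%'

Result:
id | title     
---+-----------
1  | Hereditary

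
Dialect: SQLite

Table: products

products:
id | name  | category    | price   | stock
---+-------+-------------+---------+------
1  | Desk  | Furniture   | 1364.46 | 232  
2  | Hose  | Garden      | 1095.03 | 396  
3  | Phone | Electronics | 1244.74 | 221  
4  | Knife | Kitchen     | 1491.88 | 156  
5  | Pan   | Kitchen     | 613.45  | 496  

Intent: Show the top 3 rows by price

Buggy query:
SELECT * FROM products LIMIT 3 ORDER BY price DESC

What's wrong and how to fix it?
Bug: LIMIT must come after ORDER BY

Fix: Sort with ORDER BY, then apply LIMIT

Corrected query:
SELECT * FROM products ORDER BY price DESC LIMIT 3

Result:
id | name  | category    | price   | stock
---+-------+-------------+---------+------
4  | Knife | Kitchen     | 1491.88 | 156  
1  | Desk  | Furniture   | 1364.46 | 232  
3  | Phone | Electronics | 1244.74 | 221  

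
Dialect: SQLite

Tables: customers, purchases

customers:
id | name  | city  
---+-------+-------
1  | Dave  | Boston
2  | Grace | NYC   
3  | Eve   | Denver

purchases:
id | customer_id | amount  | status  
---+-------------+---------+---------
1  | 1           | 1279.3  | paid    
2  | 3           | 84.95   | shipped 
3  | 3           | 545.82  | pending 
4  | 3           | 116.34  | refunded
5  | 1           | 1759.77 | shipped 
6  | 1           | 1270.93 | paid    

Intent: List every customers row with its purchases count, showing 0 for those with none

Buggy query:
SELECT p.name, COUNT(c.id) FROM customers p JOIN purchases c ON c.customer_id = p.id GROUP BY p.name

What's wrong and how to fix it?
Bug: INNER JOIN drops customers rows that have no matching purchases rows

Fix: Use LEFT JOIN so parents without children still appear (COUNT(c.id) gives 0)

Corrected query:
SELECT p.name, COUNT(c.id) FROM customers p LEFT JOIN purchases c ON c.customer_id = p.id GROUP BY p.name

Result:
name  | COUNT(c.id)
------+------------
Dave  | 3          
Eve   | 3          
Grace | 0          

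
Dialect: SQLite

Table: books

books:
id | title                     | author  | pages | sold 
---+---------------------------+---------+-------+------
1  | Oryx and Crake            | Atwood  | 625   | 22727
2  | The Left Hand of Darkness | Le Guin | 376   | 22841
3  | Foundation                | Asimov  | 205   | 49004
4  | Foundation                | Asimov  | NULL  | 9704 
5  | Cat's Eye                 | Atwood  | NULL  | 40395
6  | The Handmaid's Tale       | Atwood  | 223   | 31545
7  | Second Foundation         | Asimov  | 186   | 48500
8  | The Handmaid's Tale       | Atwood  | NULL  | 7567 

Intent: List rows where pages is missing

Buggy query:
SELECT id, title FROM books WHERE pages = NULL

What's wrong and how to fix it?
Bug: Comparing to NULL with '=' never matches; NULL = NULL is unknown, not true

Fix: Replace '= NULL' with 'IS NULL'

Corrected query:
SELECT id, title FROM books WHERE pages IS NULL

Result:
id | title              
---+--------------------
4  | Foundation         
5  | Cat's Eye          
8  | The Handmaid's Tale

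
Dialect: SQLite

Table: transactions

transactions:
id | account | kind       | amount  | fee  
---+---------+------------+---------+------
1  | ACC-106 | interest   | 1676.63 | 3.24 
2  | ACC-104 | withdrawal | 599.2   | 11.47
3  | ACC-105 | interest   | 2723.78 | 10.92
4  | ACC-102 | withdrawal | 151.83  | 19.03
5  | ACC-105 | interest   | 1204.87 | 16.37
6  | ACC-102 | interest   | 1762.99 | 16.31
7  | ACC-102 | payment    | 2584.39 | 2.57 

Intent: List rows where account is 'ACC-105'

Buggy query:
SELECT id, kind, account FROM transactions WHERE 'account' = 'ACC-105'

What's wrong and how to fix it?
Bug: 'account' in single quotes is a string literal, not the column; the comparison is literal-vs-literal and never true

Fix: Remove the quotes around the column name (or use double quotes for an identifier)

Corrected query:
SELECT id, kind, account FROM transactions WHERE account = 'ACC-105'

Result:
id | kind     | account
---+----------+--------
3  | interest | ACC-105
5  | interest | ACC-105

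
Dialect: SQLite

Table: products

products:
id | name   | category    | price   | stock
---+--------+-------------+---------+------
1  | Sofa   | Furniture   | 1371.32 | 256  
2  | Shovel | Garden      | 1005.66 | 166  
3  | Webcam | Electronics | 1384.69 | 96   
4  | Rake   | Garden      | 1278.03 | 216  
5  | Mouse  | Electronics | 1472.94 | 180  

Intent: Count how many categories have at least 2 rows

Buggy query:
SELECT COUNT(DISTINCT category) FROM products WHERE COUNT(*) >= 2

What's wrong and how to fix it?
Bug: COUNT(*) cannot appear in WHERE; the per-group count doesn't exist yet

Fix: Group first with HAVING COUNT(*) >= 2, then COUNT the resulting groups

Corrected query:
SELECT COUNT(*) FROM (SELECT category FROM products GROUP BY category HAVING COUNT(*) >= 2)

Result:
COUNT(*)
--------
2       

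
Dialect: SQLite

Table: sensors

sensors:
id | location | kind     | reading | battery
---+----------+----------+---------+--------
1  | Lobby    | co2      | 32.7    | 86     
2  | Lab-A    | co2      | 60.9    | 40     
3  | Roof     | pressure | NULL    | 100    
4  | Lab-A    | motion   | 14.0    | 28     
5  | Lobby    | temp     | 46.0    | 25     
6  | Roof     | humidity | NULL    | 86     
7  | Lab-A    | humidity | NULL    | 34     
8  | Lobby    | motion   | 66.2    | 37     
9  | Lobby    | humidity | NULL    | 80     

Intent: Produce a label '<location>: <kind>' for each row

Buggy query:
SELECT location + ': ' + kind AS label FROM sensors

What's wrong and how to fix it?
Bug: SQLite uses || for string concatenation; + coerces text to numbers (yielding 0)

Fix: Use the || operator for string concatenation

Corrected query:
SELECT location || ': ' || kind AS label FROM sensors

Result:
label          
---------------
Lobby: co2     
Lab-A: co2     
Roof: pressure 
Lab-A: motion  
Lobby: temp    
Roof: humidity 
Lab-A: humidity
Lobby: motion  
Lobby: humidity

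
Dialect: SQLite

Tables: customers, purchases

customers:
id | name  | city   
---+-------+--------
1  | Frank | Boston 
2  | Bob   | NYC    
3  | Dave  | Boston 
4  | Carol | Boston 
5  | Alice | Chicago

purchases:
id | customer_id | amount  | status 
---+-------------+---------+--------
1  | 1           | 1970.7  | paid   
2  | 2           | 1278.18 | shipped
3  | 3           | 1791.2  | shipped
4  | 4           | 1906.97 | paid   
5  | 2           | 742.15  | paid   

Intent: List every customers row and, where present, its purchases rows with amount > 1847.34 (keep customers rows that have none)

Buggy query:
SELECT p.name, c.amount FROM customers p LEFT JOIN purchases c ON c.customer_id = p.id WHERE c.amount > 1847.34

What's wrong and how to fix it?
Bug: Filtering c.amount in WHERE discards the NULL rows produced by LEFT JOIN, turning it into an inner join

Fix: Put 'c.amount > 1847.34' in the JOIN's ON clause instead of WHERE

Corrected query:
SELECT p.name, c.amount FROM customers p LEFT JOIN purchases c ON c.customer_id = p.id AND c.amount > 1847.34

Result:
name  | amount 
------+--------
Frank | 1970.7 
Bob   | NULL   
Dave  | NULL   
Carol | 1906.97
Alice | NULL   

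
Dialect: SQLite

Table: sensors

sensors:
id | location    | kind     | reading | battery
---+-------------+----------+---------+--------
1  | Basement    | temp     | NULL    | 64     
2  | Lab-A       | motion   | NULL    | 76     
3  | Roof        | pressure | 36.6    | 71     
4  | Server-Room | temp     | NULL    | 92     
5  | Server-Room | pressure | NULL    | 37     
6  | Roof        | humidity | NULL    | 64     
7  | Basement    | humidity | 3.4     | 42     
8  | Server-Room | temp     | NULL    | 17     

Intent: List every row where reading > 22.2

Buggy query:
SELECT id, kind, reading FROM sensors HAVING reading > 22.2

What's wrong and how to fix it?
Bug: HAVING filters the output of aggregation, but this query has no GROUP BY and no aggregate functions, so SQLite rejects it (HAVING clause on a non-aggregate query); the condition here is per row

Fix: Replace HAVING with WHERE since the condition applies to individual rows

Corrected query:
SELECT id, kind, reading FROM sensors WHERE reading > 22.2

Result:
id | kind     | reading
---+----------+--------
3  | pressure | 36.6   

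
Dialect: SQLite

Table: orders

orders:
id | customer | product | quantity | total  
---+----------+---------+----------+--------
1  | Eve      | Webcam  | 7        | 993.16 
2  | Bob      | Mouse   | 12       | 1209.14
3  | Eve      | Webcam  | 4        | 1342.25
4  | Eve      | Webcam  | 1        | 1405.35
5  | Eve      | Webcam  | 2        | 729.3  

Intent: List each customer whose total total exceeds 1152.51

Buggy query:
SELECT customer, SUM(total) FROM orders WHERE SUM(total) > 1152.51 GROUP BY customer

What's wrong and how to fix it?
Bug: WHERE runs before GROUP BY, so aggregates aren't available there

Fix: Move the aggregate condition to a HAVING clause

Corrected query:
SELECT customer, SUM(total) FROM orders GROUP BY customer HAVING SUM(total) > 1152.51

Result:
customer | SUM(total)
---------+-----------
Bob      | 1209.14   
Eve      | 4470.06   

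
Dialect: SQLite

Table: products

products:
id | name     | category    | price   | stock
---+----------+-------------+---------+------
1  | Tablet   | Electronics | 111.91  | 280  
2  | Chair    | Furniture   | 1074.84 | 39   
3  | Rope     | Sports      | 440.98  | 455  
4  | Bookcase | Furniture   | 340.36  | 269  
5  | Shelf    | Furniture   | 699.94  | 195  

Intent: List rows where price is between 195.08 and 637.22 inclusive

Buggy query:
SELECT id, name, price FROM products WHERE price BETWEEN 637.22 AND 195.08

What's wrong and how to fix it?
Bug: The bounds are reversed; BETWEEN a AND b requires a <= b to match anything

Fix: Swap the bounds so the smaller value comes first

Corrected query:
SELECT id, name, price FROM products WHERE price BETWEEN 195.08 AND 637.22

Result:
id | name     | price 
---+----------+-------
3  | Rope     | 440.98
4  | Bookcase | 340.36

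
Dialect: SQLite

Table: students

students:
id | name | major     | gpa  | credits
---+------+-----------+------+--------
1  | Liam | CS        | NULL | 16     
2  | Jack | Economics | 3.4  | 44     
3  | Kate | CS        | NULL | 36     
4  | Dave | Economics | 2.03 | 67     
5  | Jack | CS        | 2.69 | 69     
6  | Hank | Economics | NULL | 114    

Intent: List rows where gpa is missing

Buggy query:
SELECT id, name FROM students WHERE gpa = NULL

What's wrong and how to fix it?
Bug: '= NULL' is always unknown in SQL three-valued logic, so no rows match

Fix: Use IS NULL to test for NULL

Corrected query:
SELECT id, name FROM students WHERE gpa IS NULL

Result:
id | name
---+-----
1  | Liam
3  | Kate
6  | Hank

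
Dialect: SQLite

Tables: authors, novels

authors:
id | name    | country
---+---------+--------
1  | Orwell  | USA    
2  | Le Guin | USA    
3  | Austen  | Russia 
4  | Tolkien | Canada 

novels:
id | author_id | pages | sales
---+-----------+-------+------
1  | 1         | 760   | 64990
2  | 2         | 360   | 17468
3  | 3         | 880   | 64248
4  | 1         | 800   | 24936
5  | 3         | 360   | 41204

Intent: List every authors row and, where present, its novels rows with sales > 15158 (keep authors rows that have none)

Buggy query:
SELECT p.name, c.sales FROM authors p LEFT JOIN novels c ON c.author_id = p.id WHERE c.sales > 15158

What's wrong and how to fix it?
Bug: Filtering c.sales in WHERE discards the NULL rows produced by LEFT JOIN, turning it into an inner join

Fix: Put 'c.sales > 15158' in the JOIN's ON clause instead of WHERE

Corrected query:
SELECT p.name, c.sales FROM authors p LEFT JOIN novels c ON c.author_id = p.id AND c.sales > 15158

Result:
name    | sales
--------+------
Orwell  | 24936
Orwell  | 64990
Le Guin | 17468
Austen  | 41204
Austen  | 64248
Tolkien | NULL 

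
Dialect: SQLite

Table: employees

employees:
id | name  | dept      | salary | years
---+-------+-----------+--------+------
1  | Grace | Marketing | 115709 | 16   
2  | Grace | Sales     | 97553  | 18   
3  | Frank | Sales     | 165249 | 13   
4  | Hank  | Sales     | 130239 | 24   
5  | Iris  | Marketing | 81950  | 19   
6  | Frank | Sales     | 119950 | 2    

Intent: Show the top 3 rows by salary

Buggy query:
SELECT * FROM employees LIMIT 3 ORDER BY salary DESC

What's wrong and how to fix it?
Bug: ORDER BY cannot follow LIMIT; LIMIT is the final clause

Fix: Swap the clauses: ORDER BY first, then LIMIT

Corrected query:
SELECT * FROM employees ORDER BY salary DESC LIMIT 3

Result:
id | name  | dept  | salary | years
---+-------+-------+--------+------
3  | Frank | Sales | 165249 | 13   
4  | Hank  | Sales | 130239 | 24   
6  | Frank | Sales | 119950 | 2    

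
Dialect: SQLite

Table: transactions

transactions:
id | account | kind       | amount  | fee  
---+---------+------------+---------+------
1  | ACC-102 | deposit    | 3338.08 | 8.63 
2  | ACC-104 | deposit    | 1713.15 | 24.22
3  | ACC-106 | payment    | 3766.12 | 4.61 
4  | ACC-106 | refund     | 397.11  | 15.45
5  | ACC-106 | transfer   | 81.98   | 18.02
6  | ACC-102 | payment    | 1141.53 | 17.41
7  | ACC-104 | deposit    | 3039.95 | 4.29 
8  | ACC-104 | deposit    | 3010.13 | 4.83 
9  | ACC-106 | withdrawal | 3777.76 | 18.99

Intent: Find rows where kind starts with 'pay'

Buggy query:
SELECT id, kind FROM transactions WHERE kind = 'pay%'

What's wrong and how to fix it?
Bug: '=' compares the literal string including the % character; pattern matching needs LIKE

Fix: Use LIKE for wildcard pattern matching

Corrected query:
SELECT id, kind FROM transactions WHERE kind LIKE 'pay%'

Result:
id | kind   
---+--------
3  | payment
6  | payment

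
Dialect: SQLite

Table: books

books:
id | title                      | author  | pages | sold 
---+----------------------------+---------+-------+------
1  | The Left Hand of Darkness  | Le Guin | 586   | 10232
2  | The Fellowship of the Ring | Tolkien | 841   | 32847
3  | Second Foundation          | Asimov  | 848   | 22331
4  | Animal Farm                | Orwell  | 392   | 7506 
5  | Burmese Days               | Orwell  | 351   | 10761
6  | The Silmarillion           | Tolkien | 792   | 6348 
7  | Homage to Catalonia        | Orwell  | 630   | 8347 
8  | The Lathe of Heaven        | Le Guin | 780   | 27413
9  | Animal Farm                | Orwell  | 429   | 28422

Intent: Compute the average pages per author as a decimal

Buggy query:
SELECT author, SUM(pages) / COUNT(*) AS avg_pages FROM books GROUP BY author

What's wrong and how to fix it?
Bug: Both operands are integers, so '/' performs integer division and truncates

Fix: Multiply by 1.0 (or CAST to REAL) to force floating-point division

Corrected query:
SELECT author, SUM(pages) * 1.0 / COUNT(*) AS avg_pages FROM books GROUP BY author

Result:
author  | avg_pages
--------+----------
Asimov  | 848      
Le Guin | 683      
Orwell  | 450.5    
Tolkien | 816.5    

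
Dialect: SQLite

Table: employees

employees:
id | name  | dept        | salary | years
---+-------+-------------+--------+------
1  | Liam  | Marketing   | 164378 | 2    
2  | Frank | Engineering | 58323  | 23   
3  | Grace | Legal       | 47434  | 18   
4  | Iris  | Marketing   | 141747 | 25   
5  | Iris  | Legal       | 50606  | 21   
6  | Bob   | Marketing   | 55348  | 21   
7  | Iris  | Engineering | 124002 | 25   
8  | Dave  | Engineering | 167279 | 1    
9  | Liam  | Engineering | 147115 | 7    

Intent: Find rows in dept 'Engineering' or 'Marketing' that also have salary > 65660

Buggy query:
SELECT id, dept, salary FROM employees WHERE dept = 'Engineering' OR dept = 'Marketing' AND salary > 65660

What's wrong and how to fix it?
Bug: AND binds tighter than OR, so this parses as dept = 'Engineering' OR (dept = 'Marketing' AND salary > 65660)

Fix: Group the OR with parentheses (or use IN), then AND the threshold

Corrected query:
SELECT id, dept, salary FROM employees WHERE (dept = 'Engineering' OR dept = 'Marketing') AND salary > 65660

Result:
id | dept        | salary
---+-------------+-------
1  | Marketing   | 164378
4  | Marketing   | 141747
7  | Engineering | 124002
8  | Engineering | 167279
9  | Engineering | 147115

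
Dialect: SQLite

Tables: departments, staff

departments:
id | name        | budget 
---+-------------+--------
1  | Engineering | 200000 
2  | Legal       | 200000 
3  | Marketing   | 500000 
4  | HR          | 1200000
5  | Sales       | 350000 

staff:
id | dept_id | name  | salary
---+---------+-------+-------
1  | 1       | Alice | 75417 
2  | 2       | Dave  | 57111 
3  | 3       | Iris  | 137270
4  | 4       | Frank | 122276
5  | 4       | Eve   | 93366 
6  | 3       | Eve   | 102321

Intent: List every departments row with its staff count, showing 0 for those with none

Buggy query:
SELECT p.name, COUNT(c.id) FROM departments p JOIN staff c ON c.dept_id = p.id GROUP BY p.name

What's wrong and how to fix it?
Bug: INNER JOIN drops departments rows that have no matching staff rows

Fix: Use LEFT JOIN so parents without children still appear (COUNT(c.id) gives 0)

Corrected query:
SELECT p.name, COUNT(c.id) FROM departments p LEFT JOIN staff c ON c.dept_id = p.id GROUP BY p.name

Result:
name        | COUNT(c.id)
------------+------------
Engineering | 1          
HR          | 2          
Legal       | 1          
Marketing   | 2          
Sales       | 0          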